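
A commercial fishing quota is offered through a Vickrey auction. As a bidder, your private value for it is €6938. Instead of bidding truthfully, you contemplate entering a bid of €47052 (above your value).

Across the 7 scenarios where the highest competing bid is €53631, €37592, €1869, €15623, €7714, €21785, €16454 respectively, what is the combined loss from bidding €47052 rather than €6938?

€64478

The deviation costs you only when the competing bid falls strictly between €6938 and €47052; elsewhere both bids give the same outcome.
€53631: outcomes coincide → loss €0.
€37592: truthful payoff €0, deviation payoff −€30654 → loss €30654.
€1869: outcomes coincide → loss €0.
€15623: truthful payoff €0, deviation payoff −€8685 → loss €8685.
€7714: truthful payoff €0, deviation payoff −€776 → loss €776.
€21785: truthful payoff €0, deviation payoff −€14847 → loss €14847.
€16454: truthful payoff €0, deviation payoff −€9516 → loss €9516.
Total loss = €30654 + €8685 + €776 + €14847 + €9516 = €64478.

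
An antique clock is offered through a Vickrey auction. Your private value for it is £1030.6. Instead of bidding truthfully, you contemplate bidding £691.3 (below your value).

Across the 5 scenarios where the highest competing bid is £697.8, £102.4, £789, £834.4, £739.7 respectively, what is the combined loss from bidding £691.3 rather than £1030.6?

The deviation costs you only when the competing bid falls strictly between £691.3 and £1030.6; elsewhere both bids give the same outcome.
£697.8: truthful payoff £332.8, deviation payoff £0 → loss £332.8.
£102.4: outcomes coincide → loss £0.
£789: truthful payoff £241.6, deviation payoff £0 → loss £241.6.
£834.4: truthful payoff £196.2, deviation payoff £0 → loss £196.2.
£739.7: truthful payoff £290.9, deviation payoff £0 → loss £290.9.
Total loss = £332.8 + £241.6 + £196.2 + £290.9 = £1061.5.
In a second-price auction your bid sets only whether you win, not what you pay, so bidding your true value is weakly dominant.

£1061.5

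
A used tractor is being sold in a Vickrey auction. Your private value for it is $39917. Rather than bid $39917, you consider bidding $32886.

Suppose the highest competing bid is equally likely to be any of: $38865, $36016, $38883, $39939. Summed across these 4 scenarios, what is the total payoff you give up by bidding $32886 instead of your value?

The deviation costs you only when the competing bid falls strictly between $32886 and $39917; elsewhere both bids give the same outcome.
$38865: truthful payoff $1052, deviation payoff $0 → loss $1052.
$36016: truthful payoff $3901, deviation payoff $0 → loss $3901.
$38883: truthful payoff $1034, deviation payoff $0 → loss $1034.
$39939: outcomes coincide → loss $0.
Total loss = $1052 + $3901 + $1034 = $5987.

$5987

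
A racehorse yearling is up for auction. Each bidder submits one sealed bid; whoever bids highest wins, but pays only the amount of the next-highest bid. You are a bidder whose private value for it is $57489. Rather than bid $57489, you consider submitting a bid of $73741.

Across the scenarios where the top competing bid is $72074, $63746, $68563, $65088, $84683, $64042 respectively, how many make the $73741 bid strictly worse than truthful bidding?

The deviation hurts exactly when the highest competing bid lies strictly between $57489 and $73741 — overbidding then wins at a price above your value.
$72074: inside the interval → strictly worse (loss $14585).
$63746: inside the interval → strictly worse (loss $6257).
$68563: inside the interval → strictly worse (loss $11074).
$65088: inside the interval → strictly worse (loss $7599).
$84683: above both → same outcome either way.
$64042: inside the interval → strictly worse (loss $6553).
Count: 5.

5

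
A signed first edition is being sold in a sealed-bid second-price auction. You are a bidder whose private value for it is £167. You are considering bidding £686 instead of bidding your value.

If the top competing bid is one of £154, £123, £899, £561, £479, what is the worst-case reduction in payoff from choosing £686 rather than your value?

£154: same outcome either way → loss £0.
£123: same outcome either way → loss £0.
£899: same outcome either way → loss £0.
£561: truthful gives £0, deviation gives −£394 → loss £394.
£479: truthful gives £0, deviation gives −£312 → loss £312.
Maximum loss: £394.

£394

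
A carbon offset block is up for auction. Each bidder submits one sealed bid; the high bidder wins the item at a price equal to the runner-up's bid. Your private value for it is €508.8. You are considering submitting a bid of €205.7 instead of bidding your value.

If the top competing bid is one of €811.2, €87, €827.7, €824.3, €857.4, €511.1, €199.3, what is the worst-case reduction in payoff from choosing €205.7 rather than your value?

€0

€811.2: same outcome either way → loss €0.
€87: same outcome either way → loss €0.
€827.7: same outcome either way → loss €0.
€824.3: same outcome either way → loss €0.
€857.4: same outcome either way → loss €0.
€511.1: same outcome either way → loss €0.
€199.3: same outcome either way → loss €0.
Maximum loss: €0.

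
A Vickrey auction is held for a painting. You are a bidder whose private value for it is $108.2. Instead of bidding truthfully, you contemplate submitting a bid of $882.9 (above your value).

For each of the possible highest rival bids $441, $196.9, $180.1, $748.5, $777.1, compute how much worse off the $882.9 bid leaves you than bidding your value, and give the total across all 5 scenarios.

$1802.6

The deviation costs you only when the competing bid falls strictly between $108.2 and $882.9; elsewhere both bids give the same outcome.
$441: truthful payoff $0, deviation payoff −$332.8 → loss $332.8.
$196.9: truthful payoff $0, deviation payoff −$88.7 → loss $88.7.
$180.1: truthful payoff $0, deviation payoff −$71.9 → loss $71.9.
$748.5: truthful payoff $0, deviation payoff −$640.3 → loss $640.3.
$777.1: truthful payoff $0, deviation payoff −$668.9 → loss $668.9.
Total loss = $332.8 + $88.7 + $71.9 + $640.3 + $668.9 = $1802.6.
In a second-price auction your bid sets only whether you win, not what you pay, so bidding your true value is weakly dominant.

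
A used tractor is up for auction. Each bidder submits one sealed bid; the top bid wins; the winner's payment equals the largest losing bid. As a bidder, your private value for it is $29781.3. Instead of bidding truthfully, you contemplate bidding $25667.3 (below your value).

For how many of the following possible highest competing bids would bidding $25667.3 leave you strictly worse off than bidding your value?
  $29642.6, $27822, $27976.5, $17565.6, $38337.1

3

The deviation hurts exactly when the highest competing bid lies strictly between $25667.3 and $29781.3 — underbidding then forfeits a profitable win.
$29642.6: inside the interval → strictly worse (loss $138.7).
$27822: inside the interval → strictly worse (loss $1959.3).
$27976.5: inside the interval → strictly worse (loss $1804.8).
$17565.6: below both → same outcome either way.
$38337.1: above both → same outcome either way.
Count: 3.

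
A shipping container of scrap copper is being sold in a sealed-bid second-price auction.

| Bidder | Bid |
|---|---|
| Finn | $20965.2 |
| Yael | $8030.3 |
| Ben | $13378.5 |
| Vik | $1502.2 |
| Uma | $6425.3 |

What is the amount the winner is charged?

$13378.5

Highest bid: Finn at $20965.2, so Finn wins.
Second-highest bid: Ben at $13378.5 — that is the price the winner pays.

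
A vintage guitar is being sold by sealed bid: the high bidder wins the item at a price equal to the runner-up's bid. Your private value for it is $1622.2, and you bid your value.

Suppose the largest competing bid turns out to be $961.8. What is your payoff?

$660.4

Your bid $1622.2 exceeds the highest competing bid $961.8, so you win.
In a second-price auction the winner pays the second-highest bid, $961.8.
Payoff = value − price = $1622.2 − $961.8 = $660.4.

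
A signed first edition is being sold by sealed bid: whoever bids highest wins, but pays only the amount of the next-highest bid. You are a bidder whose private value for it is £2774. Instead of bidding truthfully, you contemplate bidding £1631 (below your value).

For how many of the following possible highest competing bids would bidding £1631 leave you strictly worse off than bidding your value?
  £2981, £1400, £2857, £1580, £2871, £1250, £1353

0

The deviation hurts exactly when the highest competing bid lies strictly between £1631 and £2774 — underbidding then forfeits a profitable win.
£2981: above both → same outcome either way.
£1400: below both → same outcome either way.
£2857: above both → same outcome either way.
£1580: below both → same outcome either way.
£2871: above both → same outcome either way.
£1250: below both → same outcome either way.
£1353: below both → same outcome either way.
Count: 0.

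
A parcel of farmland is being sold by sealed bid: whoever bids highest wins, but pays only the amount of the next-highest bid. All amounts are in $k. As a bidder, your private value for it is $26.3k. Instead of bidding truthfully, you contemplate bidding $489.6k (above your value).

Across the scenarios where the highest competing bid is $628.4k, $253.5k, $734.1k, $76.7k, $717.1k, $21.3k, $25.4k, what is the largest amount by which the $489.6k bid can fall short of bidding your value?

$227.2k

$628.4k: same outcome either way → loss $0k.
$253.5k: truthful gives $0k, deviation gives −$227.2k → loss $227.2k.
$734.1k: same outcome either way → loss $0k.
$76.7k: truthful gives $0k, deviation gives −$50.4k → loss $50.4k.
$717.1k: same outcome either way → loss $0k.
$21.3k: same outcome either way → loss $0k.
$25.4k: same outcome either way → loss $0k.
Maximum loss: $227.2k.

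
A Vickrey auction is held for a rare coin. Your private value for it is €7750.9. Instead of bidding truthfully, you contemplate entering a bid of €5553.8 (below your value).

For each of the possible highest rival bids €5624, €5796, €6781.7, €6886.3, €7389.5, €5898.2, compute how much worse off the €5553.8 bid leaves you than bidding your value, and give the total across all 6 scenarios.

The deviation costs you only when the competing bid falls strictly between €5553.8 and €7750.9; elsewhere both bids give the same outcome.
€5624: truthful payoff €2126.9, deviation payoff €0 → loss €2126.9.
€5796: truthful payoff €1954.9, deviation payoff €0 → loss €1954.9.
€6781.7: truthful payoff €969.2, deviation payoff €0 → loss €969.2.
€6886.3: truthful payoff €864.6, deviation payoff €0 → loss €864.6.
€7389.5: truthful payoff €361.4, deviation payoff €0 → loss €361.4.
€5898.2: truthful payoff €1852.7, deviation payoff €0 → loss €1852.7.
Total loss = €2126.9 + €1954.9 + €969.2 + €864.6 + €361.4 + €1852.7 = €8129.7.

€8129.7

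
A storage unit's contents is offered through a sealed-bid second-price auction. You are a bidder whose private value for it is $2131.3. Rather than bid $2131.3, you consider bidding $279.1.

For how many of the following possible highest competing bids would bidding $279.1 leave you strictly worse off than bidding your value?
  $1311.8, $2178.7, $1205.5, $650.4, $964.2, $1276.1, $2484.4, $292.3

The deviation hurts exactly when the highest competing bid lies strictly between $279.1 and $2131.3 — underbidding then forfeits a profitable win.
$1311.8: inside the interval → strictly worse (loss $819.5).
$2178.7: above both → same outcome either way.
$1205.5: inside the interval → strictly worse (loss $925.8).
$650.4: inside the interval → strictly worse (loss $1480.9).
$964.2: inside the interval → strictly worse (loss $1167.1).
$1276.1: inside the interval → strictly worse (loss $855.2).
$2484.4: above both → same outcome either way.
$292.3: inside the interval → strictly worse (loss $1839).
Count: 6.

6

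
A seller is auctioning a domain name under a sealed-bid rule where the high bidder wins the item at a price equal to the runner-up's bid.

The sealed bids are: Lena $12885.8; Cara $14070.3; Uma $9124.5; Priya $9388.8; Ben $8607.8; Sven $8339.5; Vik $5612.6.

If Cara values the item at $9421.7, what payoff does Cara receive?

Highest bid: Cara at $14070.3, so Cara wins.
Second-highest bid: Lena at $12885.8 — that is the price the winner pays.
Cara's payoff = value − price = $9421.7 − $12885.8 = −$3464.1.

−$3464.1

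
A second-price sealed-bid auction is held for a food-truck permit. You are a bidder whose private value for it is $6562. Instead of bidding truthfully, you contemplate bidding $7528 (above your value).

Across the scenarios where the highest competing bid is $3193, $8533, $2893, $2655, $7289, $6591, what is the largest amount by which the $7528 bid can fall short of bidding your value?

$727

$3193: same outcome either way → loss $0.
$8533: same outcome either way → loss $0.
$2893: same outcome either way → loss $0.
$2655: same outcome either way → loss $0.
$7289: truthful gives $0, deviation gives −$727 → loss $727.
$6591: truthful gives $0, deviation gives −$29 → loss $29.
Maximum loss: $727.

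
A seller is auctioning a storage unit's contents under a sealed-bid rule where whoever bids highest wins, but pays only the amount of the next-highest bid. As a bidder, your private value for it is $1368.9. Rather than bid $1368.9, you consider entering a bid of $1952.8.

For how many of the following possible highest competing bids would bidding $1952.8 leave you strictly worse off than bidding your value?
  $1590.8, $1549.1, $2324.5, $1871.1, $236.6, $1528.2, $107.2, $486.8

4

The deviation hurts exactly when the highest competing bid lies strictly between $1368.9 and $1952.8 — overbidding then wins at a price above your value.
$1590.8: inside the interval → strictly worse (loss $221.9).
$1549.1: inside the interval → strictly worse (loss $180.2).
$2324.5: above both → same outcome either way.
$1871.1: inside the interval → strictly worse (loss $502.2).
$236.6: below both → same outcome either way.
$1528.2: inside the interval → strictly worse (loss $159.3).
$107.2: below both → same outcome either way.
$486.8: below both → same outcome either way.
Count: 4.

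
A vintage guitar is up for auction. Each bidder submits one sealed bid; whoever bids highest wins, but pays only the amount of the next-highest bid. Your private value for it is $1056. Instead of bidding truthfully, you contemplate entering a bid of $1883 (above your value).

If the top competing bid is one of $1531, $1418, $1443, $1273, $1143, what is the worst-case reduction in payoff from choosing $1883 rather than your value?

$1531: truthful gives $0, deviation gives −$475 → loss $475.
$1418: truthful gives $0, deviation gives −$362 → loss $362.
$1443: truthful gives $0, deviation gives −$387 → loss $387.
$1273: truthful gives $0, deviation gives −$217 → loss $217.
$1143: truthful gives $0, deviation gives −$87 → loss $87.
Maximum loss: $475.

$475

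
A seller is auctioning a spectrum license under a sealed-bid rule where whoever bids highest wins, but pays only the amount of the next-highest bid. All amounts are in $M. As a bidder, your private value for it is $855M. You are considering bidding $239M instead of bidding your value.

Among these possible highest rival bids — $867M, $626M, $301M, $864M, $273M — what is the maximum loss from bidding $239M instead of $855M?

$582M

$867M: same outcome either way → loss $0M.
$626M: truthful gives $229M, deviation gives $0M → loss $229M.
$301M: truthful gives $554M, deviation gives $0M → loss $554M.
$864M: same outcome either way → loss $0M.
$273M: truthful gives $582M, deviation gives $0M → loss $582M.
Maximum loss: $582M.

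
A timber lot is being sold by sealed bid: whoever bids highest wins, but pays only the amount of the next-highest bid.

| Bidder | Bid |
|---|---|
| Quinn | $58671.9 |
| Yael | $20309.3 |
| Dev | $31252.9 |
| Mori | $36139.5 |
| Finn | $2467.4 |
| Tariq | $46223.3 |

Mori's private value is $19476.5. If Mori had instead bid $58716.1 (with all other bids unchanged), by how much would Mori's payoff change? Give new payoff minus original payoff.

The highest bid among the other bidders is $58671.9; Mori's bid doesn't change that.
Original bid $36139.5: Mori is not highest (top rival bid is $58671.9); payoff $0.
Alternative bid $58716.1: Mori is highest, pays the top rival bid $58671.9; payoff $19476.5 − $58671.9 = −$39195.4.
Change in payoff = −$39195.4 − ($0) = −$39195.4.

−$39195.4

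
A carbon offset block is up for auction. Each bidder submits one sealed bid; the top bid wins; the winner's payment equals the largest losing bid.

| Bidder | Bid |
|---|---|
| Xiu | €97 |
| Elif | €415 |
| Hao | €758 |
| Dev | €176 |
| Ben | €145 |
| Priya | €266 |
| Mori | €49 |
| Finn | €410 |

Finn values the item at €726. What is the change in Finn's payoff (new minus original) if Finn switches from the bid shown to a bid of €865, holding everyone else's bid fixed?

−€32

The highest bid among the other bidders is €758; Finn's bid doesn't change that.
Original bid €410: Finn is not highest (top rival bid is €758); payoff €0.
Alternative bid €865: Finn is highest, pays the top rival bid €758; payoff €726 − €758 = −€32.
Change in payoff = −€32 − (€0) = −€32.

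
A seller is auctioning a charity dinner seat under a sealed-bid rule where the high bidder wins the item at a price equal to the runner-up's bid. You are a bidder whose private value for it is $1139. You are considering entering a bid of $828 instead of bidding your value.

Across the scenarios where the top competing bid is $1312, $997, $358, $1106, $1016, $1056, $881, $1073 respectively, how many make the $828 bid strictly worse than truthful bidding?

The deviation hurts exactly when the highest competing bid lies strictly between $828 and $1139 — underbidding then forfeits a profitable win.
$1312: above both → same outcome either way.
$997: inside the interval → strictly worse (loss $142).
$358: below both → same outcome either way.
$1106: inside the interval → strictly worse (loss $33).
$1016: inside the interval → strictly worse (loss $123).
$1056: inside the interval → strictly worse (loss $83).
$881: inside the interval → strictly worse (loss $258).
$1073: inside the interval → strictly worse (loss $66).
Count: 6.

6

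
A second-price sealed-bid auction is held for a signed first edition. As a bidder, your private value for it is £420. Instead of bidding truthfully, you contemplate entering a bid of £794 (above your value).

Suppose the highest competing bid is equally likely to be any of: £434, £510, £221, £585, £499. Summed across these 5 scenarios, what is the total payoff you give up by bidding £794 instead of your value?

The deviation costs you only when the competing bid falls strictly between £420 and £794; elsewhere both bids give the same outcome.
£434: truthful payoff £0, deviation payoff −£14 → loss £14.
£510: truthful payoff £0, deviation payoff −£90 → loss £90.
£221: outcomes coincide → loss £0.
£585: truthful payoff £0, deviation payoff −£165 → loss £165.
£499: truthful payoff £0, deviation payoff −£79 → loss £79.
Total loss = £14 + £90 + £165 + £79 = £348.

£348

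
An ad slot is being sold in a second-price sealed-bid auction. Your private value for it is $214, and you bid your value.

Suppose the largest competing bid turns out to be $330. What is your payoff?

Your bid $214 is below the highest competing bid $330, so you lose.
A losing bidder pays nothing and receives nothing: payoff = $0.

$0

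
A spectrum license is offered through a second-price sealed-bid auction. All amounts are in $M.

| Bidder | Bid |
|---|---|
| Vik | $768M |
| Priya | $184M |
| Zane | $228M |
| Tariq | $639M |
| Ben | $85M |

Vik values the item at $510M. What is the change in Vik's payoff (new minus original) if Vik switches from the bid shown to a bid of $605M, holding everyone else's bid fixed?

$129M

The highest bid among the other bidders is $639M; Vik's bid doesn't change that.
Original bid $768M: Vik is highest, pays the top rival bid $639M; payoff $510M − $639M = −$129M.
Alternative bid $605M: Vik is not highest (top rival bid is $639M); payoff $0M.
Change in payoff = $0M − (−$129M) = $129M.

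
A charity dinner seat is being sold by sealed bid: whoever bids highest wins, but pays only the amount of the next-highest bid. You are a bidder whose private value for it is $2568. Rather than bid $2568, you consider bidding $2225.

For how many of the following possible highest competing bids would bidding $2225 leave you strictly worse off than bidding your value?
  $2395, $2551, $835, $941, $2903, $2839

2

The deviation hurts exactly when the highest competing bid lies strictly between $2225 and $2568 — underbidding then forfeits a profitable win.
$2395: inside the interval → strictly worse (loss $173).
$2551: inside the interval → strictly worse (loss $17).
$835: below both → same outcome either way.
$941: below both → same outcome either way.
$2903: above both → same outcome either way.
$2839: above both → same outcome either way.
Count: 2.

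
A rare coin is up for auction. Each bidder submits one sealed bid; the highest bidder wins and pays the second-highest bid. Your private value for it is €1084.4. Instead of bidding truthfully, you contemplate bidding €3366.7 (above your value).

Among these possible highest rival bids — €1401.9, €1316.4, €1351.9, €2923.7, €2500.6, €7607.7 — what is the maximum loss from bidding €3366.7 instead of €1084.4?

€1839.3

€1401.9: truthful gives €0, deviation gives −€317.5 → loss €317.5.
€1316.4: truthful gives €0, deviation gives −€232 → loss €232.
€1351.9: truthful gives €0, deviation gives −€267.5 → loss €267.5.
€2923.7: truthful gives €0, deviation gives −€1839.3 → loss €1839.3.
€2500.6: truthful gives €0, deviation gives −€1416.2 → loss €1416.2.
€7607.7: same outcome either way → loss €0.
Maximum loss: €1839.3.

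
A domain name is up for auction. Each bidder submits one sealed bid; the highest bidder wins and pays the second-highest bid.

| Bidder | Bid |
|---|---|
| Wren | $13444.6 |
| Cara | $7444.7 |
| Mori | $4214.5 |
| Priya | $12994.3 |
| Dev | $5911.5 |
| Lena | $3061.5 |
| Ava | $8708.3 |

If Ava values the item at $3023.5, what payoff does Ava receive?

$0

Highest bid: Wren at $13444.6, so Wren wins.
Second-highest bid: Priya at $12994.3 — that is the price the winner pays.
Ava did not win, so Ava pays nothing and receives nothing: payoff $0.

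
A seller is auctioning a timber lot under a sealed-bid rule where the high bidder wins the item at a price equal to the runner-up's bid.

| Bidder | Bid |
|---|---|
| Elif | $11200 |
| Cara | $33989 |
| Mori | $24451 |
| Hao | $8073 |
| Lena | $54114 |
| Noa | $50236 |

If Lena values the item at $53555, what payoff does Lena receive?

Highest bid: Lena at $54114, so Lena wins.
Second-highest bid: Noa at $50236 — that is the price the winner pays.
Lena's payoff = value − price = $53555 − $50236 = $3319.

$3319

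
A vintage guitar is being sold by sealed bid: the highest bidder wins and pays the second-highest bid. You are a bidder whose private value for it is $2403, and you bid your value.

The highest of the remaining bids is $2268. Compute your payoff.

$135

Your bid $2403 exceeds the highest competing bid $2268, so you win.
In a second-price auction the winner pays the second-highest bid, $2268.
Payoff = value − price = $2403 − $2268 = $135.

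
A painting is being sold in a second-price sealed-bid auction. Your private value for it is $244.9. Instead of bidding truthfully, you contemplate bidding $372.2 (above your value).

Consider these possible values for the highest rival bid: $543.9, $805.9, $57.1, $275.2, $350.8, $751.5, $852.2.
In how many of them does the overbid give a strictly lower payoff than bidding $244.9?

The deviation hurts exactly when the highest competing bid lies strictly between $244.9 and $372.2 — overbidding then wins at a price above your value.
$543.9: above both → same outcome either way.
$805.9: above both → same outcome either way.
$57.1: below both → same outcome either way.
$275.2: inside the interval → strictly worse (loss $30.3).
$350.8: inside the interval → strictly worse (loss $105.9).
$751.5: above both → same outcome either way.
$852.2: above both → same outcome either way.
Count: 2.

2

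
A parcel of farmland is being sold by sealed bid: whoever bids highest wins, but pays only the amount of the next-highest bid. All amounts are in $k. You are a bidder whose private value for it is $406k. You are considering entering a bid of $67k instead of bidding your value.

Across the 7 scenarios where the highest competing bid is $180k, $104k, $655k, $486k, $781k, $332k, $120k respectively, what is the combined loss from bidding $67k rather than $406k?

$888k

The deviation costs you only when the competing bid falls strictly between $67k and $406k; elsewhere both bids give the same outcome.
$180k: truthful payoff $226k, deviation payoff $0k → loss $226k.
$104k: truthful payoff $302k, deviation payoff $0k → loss $302k.
$655k: outcomes coincide → loss $0k.
$486k: outcomes coincide → loss $0k.
$781k: outcomes coincide → loss $0k.
$332k: truthful payoff $74k, deviation payoff $0k → loss $74k.
$120k: truthful payoff $286k, deviation payoff $0k → loss $286k.
Total loss = $226k + $302k + $74k + $286k = $888k.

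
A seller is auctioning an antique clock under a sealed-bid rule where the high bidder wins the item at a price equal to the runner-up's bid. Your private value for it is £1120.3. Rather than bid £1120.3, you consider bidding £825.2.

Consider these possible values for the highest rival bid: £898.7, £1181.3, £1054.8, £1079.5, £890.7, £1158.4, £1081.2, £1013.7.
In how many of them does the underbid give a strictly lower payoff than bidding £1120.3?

The deviation hurts exactly when the highest competing bid lies strictly between £825.2 and £1120.3 — underbidding then forfeits a profitable win.
£898.7: inside the interval → strictly worse (loss £221.6).
£1181.3: above both → same outcome either way.
£1054.8: inside the interval → strictly worse (loss £65.5).
£1079.5: inside the interval → strictly worse (loss £40.8).
£890.7: inside the interval → strictly worse (loss £229.6).
£1158.4: above both → same outcome either way.
£1081.2: inside the interval → strictly worse (loss £39.1).
£1013.7: inside the interval → strictly worse (loss £106.6).
Count: 6.

6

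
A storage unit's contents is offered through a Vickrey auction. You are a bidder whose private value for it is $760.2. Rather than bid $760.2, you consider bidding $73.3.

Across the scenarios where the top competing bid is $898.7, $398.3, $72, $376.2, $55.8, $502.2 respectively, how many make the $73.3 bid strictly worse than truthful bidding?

The deviation hurts exactly when the highest competing bid lies strictly between $73.3 and $760.2 — underbidding then forfeits a profitable win.
$898.7: above both → same outcome either way.
$398.3: inside the interval → strictly worse (loss $361.9).
$72: below both → same outcome either way.
$376.2: inside the interval → strictly worse (loss $384).
$55.8: below both → same outcome either way.
$502.2: inside the interval → strictly worse (loss $258).
Count: 3.

3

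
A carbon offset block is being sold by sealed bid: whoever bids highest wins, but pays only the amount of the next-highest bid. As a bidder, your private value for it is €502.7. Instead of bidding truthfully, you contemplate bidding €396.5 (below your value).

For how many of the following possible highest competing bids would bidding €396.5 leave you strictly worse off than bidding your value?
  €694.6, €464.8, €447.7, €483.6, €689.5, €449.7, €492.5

5

The deviation hurts exactly when the highest competing bid lies strictly between €396.5 and €502.7 — underbidding then forfeits a profitable win.
€694.6: above both → same outcome either way.
€464.8: inside the interval → strictly worse (loss €37.9).
€447.7: inside the interval → strictly worse (loss €55).
€483.6: inside the interval → strictly worse (loss €19.1).
€689.5: above both → same outcome either way.
€449.7: inside the interval → strictly worse (loss €53).
€492.5: inside the interval → strictly worse (loss €10.2).
Count: 5.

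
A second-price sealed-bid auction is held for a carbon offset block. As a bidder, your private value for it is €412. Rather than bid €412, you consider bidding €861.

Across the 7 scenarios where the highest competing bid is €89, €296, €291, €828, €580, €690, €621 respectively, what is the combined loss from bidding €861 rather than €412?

The deviation costs you only when the competing bid falls strictly between €412 and €861; elsewhere both bids give the same outcome.
€89: outcomes coincide → loss €0.
€296: outcomes coincide → loss €0.
€291: outcomes coincide → loss €0.
€828: truthful payoff €0, deviation payoff −€416 → loss €416.
€580: truthful payoff €0, deviation payoff −€168 → loss €168.
€690: truthful payoff €0, deviation payoff −€278 → loss €278.
€621: truthful payoff €0, deviation payoff −€209 → loss €209.
Total loss = €416 + €168 + €278 + €209 = €1071.
Because the price is fixed by the runner-up's bid, deviating from your value can only change a good outcome into a bad one — never the reverse.

€1071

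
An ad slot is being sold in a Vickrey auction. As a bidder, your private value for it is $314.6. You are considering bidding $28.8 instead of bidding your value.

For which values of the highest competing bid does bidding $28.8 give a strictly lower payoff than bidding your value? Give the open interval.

If the competing bid is below $28.8, both bids win at the same price — no difference.
If it is above $314.6, both bids lose — no difference.
If it lies strictly between $28.8 and $314.6, bidding your value wins at a price below your value (positive payoff) while bidding $28.8 loses (payoff 0).
So the deviation strictly hurts on the open interval ($28.8, $314.6).

($28.8, $314.6)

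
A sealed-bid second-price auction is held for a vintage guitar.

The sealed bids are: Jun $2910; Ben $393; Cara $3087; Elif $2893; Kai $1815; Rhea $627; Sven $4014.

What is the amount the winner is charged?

$3087

Highest bid: Sven at $4014, so Sven wins.
Second-highest bid: Cara at $3087 — that is the price the winner pays.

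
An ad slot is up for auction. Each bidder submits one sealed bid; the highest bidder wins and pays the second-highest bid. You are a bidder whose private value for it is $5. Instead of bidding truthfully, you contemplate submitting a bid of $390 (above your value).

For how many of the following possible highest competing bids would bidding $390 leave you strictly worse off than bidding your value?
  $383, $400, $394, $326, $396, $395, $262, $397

The deviation hurts exactly when the highest competing bid lies strictly between $5 and $390 — overbidding then wins at a price above your value.
$383: inside the interval → strictly worse (loss $378).
$400: above both → same outcome either way.
$394: above both → same outcome either way.
$326: inside the interval → strictly worse (loss $321).
$396: above both → same outcome either way.
$395: above both → same outcome either way.
$262: inside the interval → strictly worse (loss $257).
$397: above both → same outcome either way.
Count: 3.

3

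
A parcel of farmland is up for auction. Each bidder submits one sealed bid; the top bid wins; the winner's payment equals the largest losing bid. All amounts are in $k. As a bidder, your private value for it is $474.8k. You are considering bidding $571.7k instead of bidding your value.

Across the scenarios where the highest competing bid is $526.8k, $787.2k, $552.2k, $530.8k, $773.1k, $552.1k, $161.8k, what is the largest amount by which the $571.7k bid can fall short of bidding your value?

$526.8k: truthful gives $0k, deviation gives −$52k → loss $52k.
$787.2k: same outcome either way → loss $0k.
$552.2k: truthful gives $0k, deviation gives −$77.4k → loss $77.4k.
$530.8k: truthful gives $0k, deviation gives −$56k → loss $56k.
$773.1k: same outcome either way → loss $0k.
$552.1k: truthful gives $0k, deviation gives −$77.3k → loss $77.3k.
$161.8k: same outcome either way → loss $0k.
Maximum loss: $77.4k.

$77.4k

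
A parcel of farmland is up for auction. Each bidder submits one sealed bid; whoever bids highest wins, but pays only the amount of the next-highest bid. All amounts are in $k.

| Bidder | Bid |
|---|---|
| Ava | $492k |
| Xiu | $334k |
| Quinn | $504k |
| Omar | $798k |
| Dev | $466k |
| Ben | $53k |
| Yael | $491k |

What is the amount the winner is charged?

$504k

Highest bid: Omar at $798k, so Omar wins.
Second-highest bid: Quinn at $504k — that is the price the winner pays.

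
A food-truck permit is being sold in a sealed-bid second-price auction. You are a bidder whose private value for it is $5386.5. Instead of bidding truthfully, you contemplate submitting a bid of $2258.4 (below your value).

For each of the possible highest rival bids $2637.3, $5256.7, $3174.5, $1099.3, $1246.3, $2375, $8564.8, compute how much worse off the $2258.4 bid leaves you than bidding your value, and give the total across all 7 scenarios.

$8102.5

The deviation costs you only when the competing bid falls strictly between $2258.4 and $5386.5; elsewhere both bids give the same outcome.
$2637.3: truthful payoff $2749.2, deviation payoff $0 → loss $2749.2.
$5256.7: truthful payoff $129.8, deviation payoff $0 → loss $129.8.
$3174.5: truthful payoff $2212, deviation payoff $0 → loss $2212.
$1099.3: outcomes coincide → loss $0.
$1246.3: outcomes coincide → loss $0.
$2375: truthful payoff $3011.5, deviation payoff $0 → loss $3011.5.
$8564.8: outcomes coincide → loss $0.
Total loss = $2749.2 + $129.8 + $2212 + $3011.5 = $8102.5.
In a second-price auction your bid sets only whether you win, not what you pay, so bidding your true value is weakly dominant.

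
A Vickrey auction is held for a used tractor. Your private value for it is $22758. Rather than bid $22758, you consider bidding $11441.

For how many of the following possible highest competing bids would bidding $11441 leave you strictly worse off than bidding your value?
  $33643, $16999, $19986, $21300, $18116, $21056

5

The deviation hurts exactly when the highest competing bid lies strictly between $11441 and $22758 — underbidding then forfeits a profitable win.
$33643: above both → same outcome either way.
$16999: inside the interval → strictly worse (loss $5759).
$19986: inside the interval → strictly worse (loss $2772).
$21300: inside the interval → strictly worse (loss $1458).
$18116: inside the interval → strictly worse (loss $4642).
$21056: inside the interval → strictly worse (loss $1702).
Count: 5.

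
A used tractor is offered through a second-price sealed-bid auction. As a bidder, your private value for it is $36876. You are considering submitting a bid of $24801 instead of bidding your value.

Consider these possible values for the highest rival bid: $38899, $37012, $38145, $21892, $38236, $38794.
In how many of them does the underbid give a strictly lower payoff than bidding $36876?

0

The deviation hurts exactly when the highest competing bid lies strictly between $24801 and $36876 — underbidding then forfeits a profitable win.
$38899: above both → same outcome either way.
$37012: above both → same outcome either way.
$38145: above both → same outcome either way.
$21892: below both → same outcome either way.
$38236: above both → same outcome either way.
$38794: above both → same outcome either way.
Count: 0.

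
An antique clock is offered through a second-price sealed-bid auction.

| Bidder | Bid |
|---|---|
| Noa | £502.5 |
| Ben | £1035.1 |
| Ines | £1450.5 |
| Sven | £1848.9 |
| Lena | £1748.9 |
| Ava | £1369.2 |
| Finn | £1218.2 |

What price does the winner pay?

Highest bid: Sven at £1848.9, so Sven wins.
Second-highest bid: Lena at £1748.9 — that is the price the winner pays.

£1748.9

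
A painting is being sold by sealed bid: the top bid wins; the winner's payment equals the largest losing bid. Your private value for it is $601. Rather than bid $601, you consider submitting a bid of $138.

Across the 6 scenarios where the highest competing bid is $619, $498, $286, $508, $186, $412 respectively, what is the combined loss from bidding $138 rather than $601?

$1115

The deviation costs you only when the competing bid falls strictly between $138 and $601; elsewhere both bids give the same outcome.
$619: outcomes coincide → loss $0.
$498: truthful payoff $103, deviation payoff $0 → loss $103.
$286: truthful payoff $315, deviation payoff $0 → loss $315.
$508: truthful payoff $93, deviation payoff $0 → loss $93.
$186: truthful payoff $415, deviation payoff $0 → loss $415.
$412: truthful payoff $189, deviation payoff $0 → loss $189.
Total loss = $103 + $315 + $93 + $415 + $189 = $1115.
Truthful bidding weakly dominates here: raising your bid can only win items priced above your value, and lowering it can only forfeit items priced below.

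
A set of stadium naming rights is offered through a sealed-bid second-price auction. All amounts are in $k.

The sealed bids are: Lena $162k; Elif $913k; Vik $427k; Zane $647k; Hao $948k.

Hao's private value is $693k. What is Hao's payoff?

−$220k

Highest bid: Hao at $948k, so Hao wins.
Second-highest bid: Elif at $913k — that is the price the winner pays.
Hao's payoff = value − price = $693k − $913k = −$220k.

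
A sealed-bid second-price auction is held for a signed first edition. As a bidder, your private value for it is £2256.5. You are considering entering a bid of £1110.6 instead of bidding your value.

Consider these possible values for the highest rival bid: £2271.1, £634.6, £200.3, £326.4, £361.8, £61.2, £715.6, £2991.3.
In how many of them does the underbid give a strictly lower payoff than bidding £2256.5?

The deviation hurts exactly when the highest competing bid lies strictly between £1110.6 and £2256.5 — underbidding then forfeits a profitable win.
£2271.1: above both → same outcome either way.
£634.6: below both → same outcome either way.
£200.3: below both → same outcome either way.
£326.4: below both → same outcome either way.
£361.8: below both → same outcome either way.
£61.2: below both → same outcome either way.
£715.6: below both → same outcome either way.
£2991.3: above both → same outcome either way.
Count: 0.

0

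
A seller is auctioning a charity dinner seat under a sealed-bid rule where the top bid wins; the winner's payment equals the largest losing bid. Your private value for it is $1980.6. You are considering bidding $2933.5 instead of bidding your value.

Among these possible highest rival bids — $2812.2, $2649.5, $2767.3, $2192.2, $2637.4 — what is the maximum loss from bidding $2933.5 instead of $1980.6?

$831.6

$2812.2: truthful gives $0, deviation gives −$831.6 → loss $831.6.
$2649.5: truthful gives $0, deviation gives −$668.9 → loss $668.9.
$2767.3: truthful gives $0, deviation gives −$786.7 → loss $786.7.
$2192.2: truthful gives $0, deviation gives −$211.6 → loss $211.6.
$2637.4: truthful gives $0, deviation gives −$656.8 → loss $656.8.
Maximum loss: $831.6.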